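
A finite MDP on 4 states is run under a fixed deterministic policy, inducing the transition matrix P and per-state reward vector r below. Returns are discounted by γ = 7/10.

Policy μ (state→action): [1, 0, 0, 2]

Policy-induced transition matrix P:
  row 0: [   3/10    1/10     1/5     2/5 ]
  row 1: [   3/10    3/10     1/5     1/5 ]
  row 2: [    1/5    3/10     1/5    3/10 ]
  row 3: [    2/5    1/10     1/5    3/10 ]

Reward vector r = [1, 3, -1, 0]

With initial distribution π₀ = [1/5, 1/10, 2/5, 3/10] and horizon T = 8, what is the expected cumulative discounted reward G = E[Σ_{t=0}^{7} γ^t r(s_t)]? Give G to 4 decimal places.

G = 1.5083

t=0: π = [0.2000, 0.1000, 0.4000, 0.3000], E[r] = 0.1000, γ^t·E[r] = 0.100000, running G = 0.100000
t=1: π = [0.2900, 0.2000, 0.2000, 0.3100], E[r] = 0.6900, γ^t·E[r] = 0.483000, running G = 0.583000
t=2: π = [0.3110, 0.1800, 0.2000, 0.3090], E[r] = 0.6510, γ^t·E[r] = 0.318990, running G = 0.901990
t=3: π = [0.3109, 0.1760, 0.2000, 0.3131], E[r] = 0.6389, γ^t·E[r] = 0.219143, running G = 1.121133
t=4: π = [0.3113, 0.1752, 0.2000, 0.3135], E[r] = 0.6369, γ^t·E[r] = 0.152922, running G = 1.274055
t=5: π = [0.3113, 0.1750, 0.2000, 0.3136], E[r] = 0.6365, γ^t·E[r] = 0.106971, running G = 1.381026
t=6: π = [0.3114, 0.1750, 0.2000, 0.3136], E[r] = 0.6364, γ^t·E[r] = 0.074870, running G = 1.455896
t=7: π = [0.3114, 0.1750, 0.2000, 0.3136], E[r] = 0.6364, γ^t·E[r] = 0.052408, running G = 1.508304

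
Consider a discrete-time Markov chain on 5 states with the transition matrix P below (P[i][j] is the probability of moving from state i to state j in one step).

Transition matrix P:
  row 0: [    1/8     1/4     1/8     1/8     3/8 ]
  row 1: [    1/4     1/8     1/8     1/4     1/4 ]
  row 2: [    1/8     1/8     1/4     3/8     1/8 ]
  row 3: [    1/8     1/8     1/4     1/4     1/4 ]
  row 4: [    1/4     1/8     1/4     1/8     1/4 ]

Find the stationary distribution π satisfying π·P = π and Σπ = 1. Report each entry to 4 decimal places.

Balance equations π_j = Σ_i π_i·P[i][j]:
  π_0 = 1/8·π_0 + 1/4·π_1 + 1/8·π_2 + 1/8·π_3 + 1/4·π_4
  π_1 = 1/4·π_0 + 1/8·π_1 + 1/8·π_2 + 1/8·π_3 + 1/8·π_4
  π_2 = 1/8·π_0 + 1/8·π_1 + 1/4·π_2 + 1/4·π_3 + 1/4·π_4
  π_3 = 1/8·π_0 + 1/4·π_1 + 3/8·π_2 + 1/4·π_3 + 1/8·π_4
  normalize: π_0 + π_1 + π_2 + π_3 + π_4 = 1
Solving the linear system gives exactly π = [689/3959, 581/3959, 831/3959, 886/3959, 972/3959].

π = [0.1740, 0.1468, 0.2099, 0.2238, 0.2455]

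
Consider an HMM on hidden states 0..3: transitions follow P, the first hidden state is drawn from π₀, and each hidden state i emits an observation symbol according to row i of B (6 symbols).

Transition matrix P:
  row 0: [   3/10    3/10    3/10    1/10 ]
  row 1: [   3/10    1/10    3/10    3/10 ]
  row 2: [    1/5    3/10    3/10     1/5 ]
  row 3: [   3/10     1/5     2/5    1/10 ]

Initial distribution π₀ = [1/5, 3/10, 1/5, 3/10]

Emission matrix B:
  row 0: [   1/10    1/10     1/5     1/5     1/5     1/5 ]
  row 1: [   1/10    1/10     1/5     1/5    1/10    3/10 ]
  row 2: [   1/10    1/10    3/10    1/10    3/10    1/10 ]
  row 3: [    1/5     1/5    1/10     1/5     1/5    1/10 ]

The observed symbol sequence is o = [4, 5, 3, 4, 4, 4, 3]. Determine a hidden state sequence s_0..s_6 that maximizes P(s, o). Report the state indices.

t=0: δ = [4.000e-02, 3.000e-02, 6.000e-02, 6.000e-02]  (obs o_0=4)
t=1: δ = [3.600e-03, 5.400e-03, 2.400e-03, 1.200e-03]  ψ = [3, 2, 3, 2]  (obs o_1=5)
t=2: δ = [3.240e-04, 2.160e-04, 1.620e-04, 3.240e-04]  ψ = [1, 0, 1, 1]  (obs o_2=3)
t=3: δ = [1.944e-05, 9.720e-06, 3.888e-05, 1.296e-05]  ψ = [0, 0, 3, 1]  (obs o_3=4)
t=4: δ = [1.555e-06, 1.166e-06, 3.499e-06, 1.555e-06]  ψ = [2, 2, 2, 2]  (obs o_4=4)
t=5: δ = [1.400e-07, 1.050e-07, 3.149e-07, 1.400e-07]  ψ = [2, 2, 2, 2]  (obs o_5=4)
t=6: δ = [1.260e-08, 1.890e-08, 9.448e-09, 1.260e-08]  ψ = [2, 2, 2, 2]  (obs o_6=3)
backtrack: best end state = 1; path = [2, 1, 3, 2, 2, 2, 1]

path = [2, 1, 3, 2, 2, 2, 1]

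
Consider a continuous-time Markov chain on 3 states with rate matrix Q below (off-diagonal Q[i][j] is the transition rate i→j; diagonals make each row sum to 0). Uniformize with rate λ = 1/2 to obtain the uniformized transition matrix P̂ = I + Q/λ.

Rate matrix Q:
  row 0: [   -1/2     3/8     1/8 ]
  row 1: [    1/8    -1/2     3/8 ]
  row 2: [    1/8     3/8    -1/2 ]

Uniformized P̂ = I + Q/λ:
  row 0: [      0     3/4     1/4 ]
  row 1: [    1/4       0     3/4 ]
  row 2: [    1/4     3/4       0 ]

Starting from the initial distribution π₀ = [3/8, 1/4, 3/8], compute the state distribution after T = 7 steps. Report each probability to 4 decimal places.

π = [0.2000, 0.4524, 0.3476]

t=0: π = [0.3750, 0.2500, 0.3750]
t=1: π = [0.1563, 0.5625, 0.2813]
t=2: π = [0.2109, 0.3281, 0.4609]
t=3: π = [0.1973, 0.5039, 0.2988]
t=4: π = [0.2007, 0.3721, 0.4272]
t=5: π = [0.1998, 0.4709, 0.3292]
t=6: π = [0.2000, 0.3968, 0.4032]
t=7: π = [0.2000, 0.4524, 0.3476]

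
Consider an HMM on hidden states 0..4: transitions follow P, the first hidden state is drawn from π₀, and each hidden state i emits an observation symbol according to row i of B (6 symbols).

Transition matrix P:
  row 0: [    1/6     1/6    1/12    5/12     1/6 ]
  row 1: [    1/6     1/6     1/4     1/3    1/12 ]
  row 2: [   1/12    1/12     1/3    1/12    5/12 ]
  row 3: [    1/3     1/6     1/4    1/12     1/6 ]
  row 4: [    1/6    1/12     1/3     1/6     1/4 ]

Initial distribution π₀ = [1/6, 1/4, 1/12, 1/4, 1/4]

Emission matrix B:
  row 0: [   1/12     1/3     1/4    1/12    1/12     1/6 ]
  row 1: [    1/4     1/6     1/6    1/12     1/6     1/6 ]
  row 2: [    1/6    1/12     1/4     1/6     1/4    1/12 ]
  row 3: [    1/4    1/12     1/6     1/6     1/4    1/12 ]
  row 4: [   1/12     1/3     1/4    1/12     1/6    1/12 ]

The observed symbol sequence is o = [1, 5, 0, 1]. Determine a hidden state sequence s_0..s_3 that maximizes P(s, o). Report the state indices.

t=0: δ = [5.556e-02, 4.167e-02, 6.944e-03, 2.083e-02, 8.333e-02]  (obs o_0=1)
t=1: δ = [2.315e-03, 1.543e-03, 2.315e-03, 1.929e-03, 1.736e-03]  ψ = [4, 0, 4, 0, 4]  (obs o_1=5)
t=2: δ = [5.358e-05, 9.645e-05, 1.286e-04, 2.411e-04, 8.038e-05]  ψ = [3, 0, 2, 0, 2]  (obs o_2=0)
t=3: δ = [2.679e-05, 6.698e-06, 5.023e-06, 2.679e-06, 1.786e-05]  ψ = [3, 3, 3, 1, 2]  (obs o_3=1)
backtrack: best end state = 0; path = [4, 0, 3, 0]

path = [4, 0, 3, 0]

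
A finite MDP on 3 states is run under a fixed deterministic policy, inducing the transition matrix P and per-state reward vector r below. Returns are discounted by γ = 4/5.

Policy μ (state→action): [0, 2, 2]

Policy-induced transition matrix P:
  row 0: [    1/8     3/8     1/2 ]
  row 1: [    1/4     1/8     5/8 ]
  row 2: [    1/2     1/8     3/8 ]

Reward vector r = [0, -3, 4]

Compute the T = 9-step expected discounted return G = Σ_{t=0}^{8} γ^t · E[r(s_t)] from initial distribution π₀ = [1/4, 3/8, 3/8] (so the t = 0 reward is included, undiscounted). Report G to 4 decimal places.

G = 4.6742

t=0: π = [0.2500, 0.3750, 0.3750], E[r] = 0.3750, γ^t·E[r] = 0.375000, running G = 0.375000
t=1: π = [0.3125, 0.1875, 0.5000], E[r] = 1.4375, γ^t·E[r] = 1.150000, running G = 1.525000
t=2: π = [0.3359, 0.2031, 0.4609], E[r] = 1.2344, γ^t·E[r] = 0.790000, running G = 2.315000
t=3: π = [0.3232, 0.2090, 0.4678], E[r] = 1.2441, γ^t·E[r] = 0.637000, running G = 2.952000
t=4: π = [0.3265, 0.2058, 0.4677], E[r] = 1.2532, γ^t·E[r] = 0.513300, running G = 3.465300
t=5: π = [0.3261, 0.2066, 0.4673], E[r] = 1.2492, γ^t·E[r] = 0.409330, running G = 3.874630
t=6: π = [0.3261, 0.2065, 0.4674], E[r] = 1.2501, γ^t·E[r] = 0.327709, running G = 4.202339
t=7: π = [0.3261, 0.2065, 0.4674], E[r] = 1.2500, γ^t·E[r] = 0.262146, running G = 4.464485
t=8: π = [0.3261, 0.2065, 0.4674], E[r] = 1.2500, γ^t·E[r] = 0.209713, running G = 4.674199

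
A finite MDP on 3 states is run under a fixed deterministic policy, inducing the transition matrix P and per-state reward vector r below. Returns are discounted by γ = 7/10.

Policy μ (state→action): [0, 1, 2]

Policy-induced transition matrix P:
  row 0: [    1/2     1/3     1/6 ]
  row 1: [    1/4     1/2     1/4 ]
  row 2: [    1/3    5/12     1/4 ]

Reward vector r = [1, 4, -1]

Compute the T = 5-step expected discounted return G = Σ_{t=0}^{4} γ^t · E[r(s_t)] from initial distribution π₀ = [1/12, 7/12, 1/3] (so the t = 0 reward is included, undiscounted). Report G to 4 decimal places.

G = 5.3728

t=0: π = [0.0833, 0.5833, 0.3333], E[r] = 2.0833, γ^t·E[r] = 2.083333, running G = 2.083333
t=1: π = [0.2986, 0.4583, 0.2431], E[r] = 1.8889, γ^t·E[r] = 1.322222, running G = 3.405556
t=2: π = [0.3449, 0.4300, 0.2251], E[r] = 1.8397, γ^t·E[r] = 0.901453, running G = 4.307008
t=3: π = [0.3550, 0.4238, 0.2213], E[r] = 1.8288, γ^t·E[r] = 0.627262, running G = 4.934270
t=4: π = [0.3572, 0.4224, 0.2204], E[r] = 1.8264, γ^t·E[r] = 0.438508, running G = 5.372778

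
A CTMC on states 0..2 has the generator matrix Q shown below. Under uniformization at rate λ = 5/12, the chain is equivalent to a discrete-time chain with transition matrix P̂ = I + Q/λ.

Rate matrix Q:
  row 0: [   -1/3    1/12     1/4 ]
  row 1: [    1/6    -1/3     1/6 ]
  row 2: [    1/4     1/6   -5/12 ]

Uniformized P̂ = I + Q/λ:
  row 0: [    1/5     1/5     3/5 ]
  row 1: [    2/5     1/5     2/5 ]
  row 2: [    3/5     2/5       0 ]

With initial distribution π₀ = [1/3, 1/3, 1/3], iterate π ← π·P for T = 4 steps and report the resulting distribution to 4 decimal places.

π = [0.3893, 0.2677, 0.3429]

t=0: π = [0.3333, 0.3333, 0.3333]
t=1: π = [0.4000, 0.2667, 0.3333]
t=2: π = [0.3867, 0.2667, 0.3467]
t=3: π = [0.3920, 0.2693, 0.3387]
t=4: π = [0.3893, 0.2677, 0.3429]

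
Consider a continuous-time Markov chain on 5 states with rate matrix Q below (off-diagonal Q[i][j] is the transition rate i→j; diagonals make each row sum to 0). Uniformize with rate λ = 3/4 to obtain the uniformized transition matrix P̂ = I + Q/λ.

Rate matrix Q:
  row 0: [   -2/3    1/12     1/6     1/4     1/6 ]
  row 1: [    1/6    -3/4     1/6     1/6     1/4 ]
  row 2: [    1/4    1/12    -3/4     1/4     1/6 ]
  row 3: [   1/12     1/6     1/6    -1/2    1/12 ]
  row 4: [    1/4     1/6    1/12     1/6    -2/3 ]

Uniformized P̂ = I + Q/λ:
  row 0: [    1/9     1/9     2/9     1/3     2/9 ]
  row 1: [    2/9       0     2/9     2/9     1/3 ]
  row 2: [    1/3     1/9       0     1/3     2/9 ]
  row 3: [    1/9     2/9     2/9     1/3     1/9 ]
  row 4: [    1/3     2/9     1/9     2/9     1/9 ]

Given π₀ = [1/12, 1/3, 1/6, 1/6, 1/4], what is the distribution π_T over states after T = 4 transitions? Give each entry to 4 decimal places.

t=0: π = [0.0833, 0.3333, 0.1667, 0.1667, 0.2500]
t=1: π = [0.2407, 0.1204, 0.1574, 0.2685, 0.2130]
t=2: π = [0.2068, 0.1512, 0.1636, 0.2963, 0.1821]
t=3: π = [0.2047, 0.1475, 0.1656, 0.2963, 0.1859]
t=4: π = [0.2056, 0.1483, 0.1648, 0.2963, 0.1850]

π = [0.2056, 0.1483, 0.1648, 0.2963, 0.1850]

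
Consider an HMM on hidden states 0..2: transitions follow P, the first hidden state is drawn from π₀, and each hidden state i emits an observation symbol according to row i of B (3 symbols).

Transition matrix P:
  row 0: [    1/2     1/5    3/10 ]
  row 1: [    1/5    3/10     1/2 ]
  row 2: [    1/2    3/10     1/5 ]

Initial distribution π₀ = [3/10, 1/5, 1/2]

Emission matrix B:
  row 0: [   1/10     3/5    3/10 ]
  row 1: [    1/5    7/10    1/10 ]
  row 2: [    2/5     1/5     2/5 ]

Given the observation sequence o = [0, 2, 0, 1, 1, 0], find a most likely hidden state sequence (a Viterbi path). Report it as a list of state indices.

t=0: δ = [3.000e-02, 4.000e-02, 2.000e-01]  (obs o_0=0)
t=1: δ = [3.000e-02, 6.000e-03, 1.600e-02]  ψ = [2, 2, 2]  (obs o_1=2)
t=2: δ = [1.500e-03, 1.200e-03, 3.600e-03]  ψ = [0, 0, 0]  (obs o_2=0)
t=3: δ = [1.080e-03, 7.560e-04, 1.440e-04]  ψ = [2, 2, 2]  (obs o_3=1)
t=4: δ = [3.240e-04, 1.588e-04, 7.560e-05]  ψ = [0, 1, 1]  (obs o_4=1)
t=5: δ = [1.620e-05, 1.296e-05, 3.888e-05]  ψ = [0, 0, 0]  (obs o_5=0)
backtrack: best end state = 2; path = [2, 0, 2, 0, 0, 2]

path = [2, 0, 2, 0, 0, 2]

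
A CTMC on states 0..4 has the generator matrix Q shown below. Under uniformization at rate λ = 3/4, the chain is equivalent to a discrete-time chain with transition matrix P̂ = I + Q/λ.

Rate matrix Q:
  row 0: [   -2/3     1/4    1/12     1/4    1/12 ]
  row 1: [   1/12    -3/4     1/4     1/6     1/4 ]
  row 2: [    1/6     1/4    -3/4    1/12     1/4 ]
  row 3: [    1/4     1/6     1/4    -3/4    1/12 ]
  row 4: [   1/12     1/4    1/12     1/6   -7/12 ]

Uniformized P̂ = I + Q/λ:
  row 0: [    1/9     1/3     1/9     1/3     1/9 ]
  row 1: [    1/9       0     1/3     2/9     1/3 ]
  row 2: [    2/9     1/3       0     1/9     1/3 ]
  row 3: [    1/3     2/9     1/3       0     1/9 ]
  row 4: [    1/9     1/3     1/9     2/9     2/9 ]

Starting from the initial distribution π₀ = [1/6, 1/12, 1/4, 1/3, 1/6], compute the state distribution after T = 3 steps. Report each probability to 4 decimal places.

t=0: π = [0.1667, 0.0833, 0.2500, 0.3333, 0.1667]
t=1: π = [0.2130, 0.2685, 0.1759, 0.1389, 0.2037]
t=2: π = [0.1615, 0.2284, 0.1821, 0.1955, 0.2325]
t=3: π = [0.1748, 0.2355, 0.1851, 0.1765, 0.2282]

π = [0.1748, 0.2355, 0.1851, 0.1765, 0.2282]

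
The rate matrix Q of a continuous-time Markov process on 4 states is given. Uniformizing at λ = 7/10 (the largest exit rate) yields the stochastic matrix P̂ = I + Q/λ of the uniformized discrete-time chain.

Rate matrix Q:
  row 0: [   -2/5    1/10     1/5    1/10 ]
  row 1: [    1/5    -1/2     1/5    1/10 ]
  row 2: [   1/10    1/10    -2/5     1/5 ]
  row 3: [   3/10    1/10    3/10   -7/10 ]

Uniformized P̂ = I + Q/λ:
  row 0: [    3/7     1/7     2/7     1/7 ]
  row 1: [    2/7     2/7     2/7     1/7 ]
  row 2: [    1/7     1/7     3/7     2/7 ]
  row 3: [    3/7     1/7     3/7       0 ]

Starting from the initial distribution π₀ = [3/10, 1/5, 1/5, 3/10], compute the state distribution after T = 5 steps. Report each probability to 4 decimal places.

π = [0.3015, 0.1667, 0.3617, 0.1701]

t=0: π = [0.3000, 0.2000, 0.2000, 0.3000]
t=1: π = [0.3429, 0.1714, 0.3571, 0.1286]
t=2: π = [0.3020, 0.1673, 0.3551, 0.1755]
t=3: π = [0.3032, 0.1668, 0.3615, 0.1685]
t=4: π = [0.3015, 0.1667, 0.3614, 0.1704]
t=5: π = [0.3015, 0.1667, 0.3617, 0.1701]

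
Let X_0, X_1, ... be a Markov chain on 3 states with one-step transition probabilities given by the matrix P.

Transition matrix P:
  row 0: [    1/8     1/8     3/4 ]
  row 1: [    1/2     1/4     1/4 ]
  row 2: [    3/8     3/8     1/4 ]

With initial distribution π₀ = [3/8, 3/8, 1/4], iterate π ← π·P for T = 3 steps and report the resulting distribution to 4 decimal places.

t=0: π = [0.3750, 0.3750, 0.2500]
t=1: π = [0.3281, 0.2344, 0.4375]
t=2: π = [0.3223, 0.2637, 0.4141]
t=3: π = [0.3274, 0.2615, 0.4111]

π = [0.3274, 0.2615, 0.4111]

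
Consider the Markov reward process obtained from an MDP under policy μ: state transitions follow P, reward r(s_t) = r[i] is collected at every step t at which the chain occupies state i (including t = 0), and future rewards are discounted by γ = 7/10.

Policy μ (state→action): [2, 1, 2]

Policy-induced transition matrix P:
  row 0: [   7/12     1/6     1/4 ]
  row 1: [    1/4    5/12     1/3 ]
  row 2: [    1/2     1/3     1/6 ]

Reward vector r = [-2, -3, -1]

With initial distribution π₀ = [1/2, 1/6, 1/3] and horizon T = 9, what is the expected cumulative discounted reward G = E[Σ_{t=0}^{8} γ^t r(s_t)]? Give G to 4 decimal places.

t=0: π = [0.5000, 0.1667, 0.3333], E[r] = -1.8333, γ^t·E[r] = -1.833333, running G = -1.833333
t=1: π = [0.5000, 0.2639, 0.2361], E[r] = -2.0278, γ^t·E[r] = -1.419444, running G = -3.252778
t=2: π = [0.4757, 0.2720, 0.2523], E[r] = -2.0197, γ^t·E[r] = -0.989641, running G = -4.242419
t=3: π = [0.4716, 0.2767, 0.2516], E[r] = -2.0251, γ^t·E[r] = -0.694601, running G = -4.937020
t=4: π = [0.4701, 0.2778, 0.2521], E[r] = -2.0257, γ^t·E[r] = -0.486370, running G = -5.423390
t=5: π = [0.4697, 0.2781, 0.2521], E[r] = -2.0260, γ^t·E[r] = -0.340508, running G = -5.763898
t=6: π = [0.4696, 0.2782, 0.2522], E[r] = -2.0261, γ^t·E[r] = -0.238364, running G = -6.002261
t=7: π = [0.4696, 0.2782, 0.2522], E[r] = -2.0261, γ^t·E[r] = -0.166856, running G = -6.169117
t=8: π = [0.4696, 0.2783, 0.2522], E[r] = -2.0261, γ^t·E[r] = -0.116800, running G = -6.285917

G = -6.2859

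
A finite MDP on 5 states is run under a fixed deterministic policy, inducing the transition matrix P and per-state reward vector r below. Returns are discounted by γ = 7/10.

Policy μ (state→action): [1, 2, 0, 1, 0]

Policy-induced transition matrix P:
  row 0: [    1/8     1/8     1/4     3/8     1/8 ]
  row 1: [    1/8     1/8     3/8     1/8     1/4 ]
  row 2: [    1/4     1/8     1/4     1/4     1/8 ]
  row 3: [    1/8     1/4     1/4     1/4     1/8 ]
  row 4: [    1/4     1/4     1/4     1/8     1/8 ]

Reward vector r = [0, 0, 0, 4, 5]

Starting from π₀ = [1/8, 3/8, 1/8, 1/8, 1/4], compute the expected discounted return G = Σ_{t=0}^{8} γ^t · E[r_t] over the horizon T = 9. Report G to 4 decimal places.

G = 5.3609

t=0: π = [0.1250, 0.3750, 0.1250, 0.1250, 0.2500], E[r] = 1.7500, γ^t·E[r] = 1.750000, running G = 1.750000
t=1: π = [0.1719, 0.1719, 0.2969, 0.1875, 0.1719], E[r] = 1.6094, γ^t·E[r] = 1.126563, running G = 2.876563
t=2: π = [0.1836, 0.1699, 0.2715, 0.2285, 0.1465], E[r] = 1.6465, γ^t·E[r] = 0.806777, running G = 3.683340
t=3: π = [0.1772, 0.1719, 0.2712, 0.2334, 0.1462], E[r] = 1.6648, γ^t·E[r] = 0.571025, running G = 4.254365
t=4: π = [0.1772, 0.1725, 0.2715, 0.2324, 0.1465], E[r] = 1.6620, γ^t·E[r] = 0.399043, running G = 4.653408
t=5: π = [0.1772, 0.1724, 0.2716, 0.2323, 0.1466], E[r] = 1.6619, γ^t·E[r] = 0.279317, running G = 4.932724
t=6: π = [0.1773, 0.1724, 0.2715, 0.2323, 0.1465], E[r] = 1.6619, γ^t·E[r] = 0.195520, running G = 5.128244
t=7: π = [0.1773, 0.1724, 0.2715, 0.2323, 0.1465], E[r] = 1.6619, γ^t·E[r] = 0.136865, running G = 5.265109
t=8: π = [0.1773, 0.1724, 0.2715, 0.2323, 0.1465], E[r] = 1.6619, γ^t·E[r] = 0.095805, running G = 5.360914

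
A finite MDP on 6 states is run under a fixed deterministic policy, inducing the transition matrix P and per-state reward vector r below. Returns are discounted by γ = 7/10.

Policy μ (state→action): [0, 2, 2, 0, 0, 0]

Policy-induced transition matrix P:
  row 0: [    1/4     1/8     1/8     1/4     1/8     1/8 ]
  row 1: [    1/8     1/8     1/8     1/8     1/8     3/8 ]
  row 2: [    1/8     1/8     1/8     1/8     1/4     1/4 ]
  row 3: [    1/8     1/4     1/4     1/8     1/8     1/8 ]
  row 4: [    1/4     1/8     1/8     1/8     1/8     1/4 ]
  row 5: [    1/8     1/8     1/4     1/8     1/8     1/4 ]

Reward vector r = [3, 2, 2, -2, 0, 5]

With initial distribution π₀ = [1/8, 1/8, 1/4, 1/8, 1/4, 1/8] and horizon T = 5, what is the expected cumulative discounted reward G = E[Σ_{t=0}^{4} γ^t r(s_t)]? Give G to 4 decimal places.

G = 5.0202

t=0: π = [0.1250, 0.1250, 0.2500, 0.1250, 0.2500, 0.1250], E[r] = 1.5000, γ^t·E[r] = 1.500000, running G = 1.500000
t=1: π = [0.1719, 0.1406, 0.1563, 0.1406, 0.1563, 0.2344], E[r] = 2.0000, γ^t·E[r] = 1.400000, running G = 2.900000
t=2: π = [0.1660, 0.1426, 0.1719, 0.1465, 0.1445, 0.2285], E[r] = 1.9766, γ^t·E[r] = 0.968516, running G = 3.868516
t=3: π = [0.1638, 0.1433, 0.1719, 0.1458, 0.1465, 0.2288], E[r] = 1.9741, γ^t·E[r] = 0.677124, running G = 4.545639
t=4: π = [0.1638, 0.1432, 0.1718, 0.1455, 0.1465, 0.2292], E[r] = 1.9766, γ^t·E[r] = 0.474573, running G = 5.020212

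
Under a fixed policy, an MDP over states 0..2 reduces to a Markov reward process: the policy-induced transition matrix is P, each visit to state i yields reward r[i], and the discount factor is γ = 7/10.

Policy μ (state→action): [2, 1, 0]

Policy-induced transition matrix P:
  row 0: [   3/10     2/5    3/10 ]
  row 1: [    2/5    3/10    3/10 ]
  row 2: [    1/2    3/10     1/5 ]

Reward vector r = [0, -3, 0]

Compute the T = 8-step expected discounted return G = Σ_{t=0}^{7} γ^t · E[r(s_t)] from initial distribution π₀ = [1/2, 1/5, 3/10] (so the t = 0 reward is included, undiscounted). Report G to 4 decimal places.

t=0: π = [0.5000, 0.2000, 0.3000], E[r] = -0.6000, γ^t·E[r] = -0.600000, running G = -0.600000
t=1: π = [0.3800, 0.3500, 0.2700], E[r] = -1.0500, γ^t·E[r] = -0.735000, running G = -1.335000
t=2: π = [0.3890, 0.3380, 0.2730], E[r] = -1.0140, γ^t·E[r] = -0.496860, running G = -1.831860
t=3: π = [0.3884, 0.3389, 0.2727], E[r] = -1.0167, γ^t·E[r] = -0.348728, running G = -2.180588
t=4: π = [0.3884, 0.3388, 0.2727], E[r] = -1.0165, γ^t·E[r] = -0.244066, running G = -2.424655
t=5: π = [0.3884, 0.3388, 0.2727], E[r] = -1.0165, γ^t·E[r] = -0.170848, running G = -2.595503
t=6: π = [0.3884, 0.3388, 0.2727], E[r] = -1.0165, γ^t·E[r] = -0.119594, running G = -2.715096
t=7: π = [0.3884, 0.3388, 0.2727], E[r] = -1.0165, γ^t·E[r] = -0.083716, running G = -2.798812

G = -2.7988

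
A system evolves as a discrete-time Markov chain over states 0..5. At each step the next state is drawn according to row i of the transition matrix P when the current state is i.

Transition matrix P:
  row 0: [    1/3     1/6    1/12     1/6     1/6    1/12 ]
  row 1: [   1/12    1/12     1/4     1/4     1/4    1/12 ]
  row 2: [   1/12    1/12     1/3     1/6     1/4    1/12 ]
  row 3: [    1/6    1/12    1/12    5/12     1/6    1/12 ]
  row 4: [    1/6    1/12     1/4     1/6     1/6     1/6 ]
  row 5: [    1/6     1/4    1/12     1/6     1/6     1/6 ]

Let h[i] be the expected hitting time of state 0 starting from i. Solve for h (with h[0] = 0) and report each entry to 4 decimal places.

First-step conditioning: h[0] = 0; for i ≠ 0, h[i] = 1 + Σ_k P[i][k]·h[k].
  h[1] = 1 + 1/12·h[1] + 1/4·h[2] + 1/4·h[3] + 1/4·h[4] + 1/12·h[5]
  h[2] = 1 + 1/12·h[1] + 1/3·h[2] + 1/6·h[3] + 1/4·h[4] + 1/12·h[5]
  h[3] = 1 + 1/12·h[1] + 1/12·h[2] + 5/12·h[3] + 1/6·h[4] + 1/12·h[5]
  h[4] = 1 + 1/12·h[1] + 1/4·h[2] + 1/6·h[3] + 1/6·h[4] + 1/6·h[5]
  h[5] = 1 + 1/4·h[1] + 1/12·h[2] + 1/6·h[3] + 1/6·h[4] + 1/6·h[5]
Solving the 5×5 linear system over states ≠ 0 gives exactly h = [0, 4206/547, 4242/547, 3810/547, 3888/547, 3882/547] (h[0] = 0 is the target).

h = [0.0000, 7.6892, 7.7550, 6.9653, 7.1079, 7.0969]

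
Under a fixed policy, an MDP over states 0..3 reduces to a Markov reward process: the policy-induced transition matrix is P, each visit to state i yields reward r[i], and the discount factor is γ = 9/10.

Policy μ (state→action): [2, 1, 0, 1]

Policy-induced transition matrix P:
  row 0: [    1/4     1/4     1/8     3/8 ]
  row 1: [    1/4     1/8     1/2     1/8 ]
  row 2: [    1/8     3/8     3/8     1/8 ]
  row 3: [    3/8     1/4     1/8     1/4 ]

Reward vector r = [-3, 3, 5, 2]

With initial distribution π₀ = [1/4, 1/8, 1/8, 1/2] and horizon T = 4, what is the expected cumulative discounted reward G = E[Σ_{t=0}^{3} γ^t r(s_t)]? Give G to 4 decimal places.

t=0: π = [0.2500, 0.1250, 0.1250, 0.5000], E[r] = 1.2500, γ^t·E[r] = 1.250000, running G = 1.250000
t=1: π = [0.2969, 0.2500, 0.2031, 0.2500], E[r] = 1.3750, γ^t·E[r] = 1.237500, running G = 2.487500
t=2: π = [0.2559, 0.2441, 0.2695, 0.2305], E[r] = 1.7734, γ^t·E[r] = 1.436484, running G = 3.923984
t=3: π = [0.2451, 0.2532, 0.2839, 0.2178], E[r] = 1.8794, γ^t·E[r] = 1.370079, running G = 5.294063

G = 5.2941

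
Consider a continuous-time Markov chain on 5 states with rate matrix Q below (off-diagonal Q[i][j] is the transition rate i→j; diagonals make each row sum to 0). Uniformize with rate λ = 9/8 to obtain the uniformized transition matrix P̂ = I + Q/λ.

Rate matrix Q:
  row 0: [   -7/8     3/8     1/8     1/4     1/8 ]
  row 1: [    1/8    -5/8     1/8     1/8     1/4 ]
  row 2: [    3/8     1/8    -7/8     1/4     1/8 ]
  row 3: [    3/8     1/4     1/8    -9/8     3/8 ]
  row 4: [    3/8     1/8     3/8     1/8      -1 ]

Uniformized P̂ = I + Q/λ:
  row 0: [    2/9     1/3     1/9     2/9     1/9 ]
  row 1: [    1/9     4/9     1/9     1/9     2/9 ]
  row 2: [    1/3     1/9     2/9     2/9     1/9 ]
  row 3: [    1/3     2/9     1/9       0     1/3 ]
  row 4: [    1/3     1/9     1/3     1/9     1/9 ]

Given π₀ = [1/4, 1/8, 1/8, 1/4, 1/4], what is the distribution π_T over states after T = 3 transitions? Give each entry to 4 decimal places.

π = [0.2466, 0.2716, 0.1668, 0.1415, 0.1735]

t=0: π = [0.2500, 0.1250, 0.1250, 0.2500, 0.2500]
t=1: π = [0.2778, 0.2361, 0.1806, 0.1250, 0.1806]
t=2: π = [0.2500, 0.2654, 0.1713, 0.1481, 0.1651]
t=3: π = [0.2466, 0.2716, 0.1668, 0.1415, 0.1735]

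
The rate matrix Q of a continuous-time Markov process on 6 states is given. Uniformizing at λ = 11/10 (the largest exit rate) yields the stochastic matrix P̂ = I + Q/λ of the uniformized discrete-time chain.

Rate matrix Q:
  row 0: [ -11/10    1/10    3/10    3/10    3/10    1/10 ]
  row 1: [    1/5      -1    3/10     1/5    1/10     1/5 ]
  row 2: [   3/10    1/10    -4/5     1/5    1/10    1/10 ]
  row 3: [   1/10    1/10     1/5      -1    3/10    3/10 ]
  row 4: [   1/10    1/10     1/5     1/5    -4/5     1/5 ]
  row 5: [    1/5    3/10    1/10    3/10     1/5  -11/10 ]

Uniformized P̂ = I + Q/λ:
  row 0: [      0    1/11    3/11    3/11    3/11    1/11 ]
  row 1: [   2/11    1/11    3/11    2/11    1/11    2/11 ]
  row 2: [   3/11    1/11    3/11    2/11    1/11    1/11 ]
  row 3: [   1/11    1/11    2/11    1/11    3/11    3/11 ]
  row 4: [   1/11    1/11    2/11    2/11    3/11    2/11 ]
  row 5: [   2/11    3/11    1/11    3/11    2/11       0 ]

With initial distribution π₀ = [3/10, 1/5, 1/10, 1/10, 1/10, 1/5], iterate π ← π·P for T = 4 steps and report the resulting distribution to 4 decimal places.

t=0: π = [0.3000, 0.2000, 0.1000, 0.1000, 0.1000, 0.2000]
t=1: π = [0.1182, 0.1273, 0.2182, 0.2182, 0.2000, 0.1182]
t=2: π = [0.1421, 0.1124, 0.2132, 0.1835, 0.1992, 0.1496]
t=3: π = [0.1406, 0.1181, 0.2107, 0.1917, 0.1999, 0.1390]
t=4: π = [0.1398, 0.1162, 0.2119, 0.1898, 0.2003, 0.1420]

π = [0.1398, 0.1162, 0.2119, 0.1898, 0.2003, 0.1420]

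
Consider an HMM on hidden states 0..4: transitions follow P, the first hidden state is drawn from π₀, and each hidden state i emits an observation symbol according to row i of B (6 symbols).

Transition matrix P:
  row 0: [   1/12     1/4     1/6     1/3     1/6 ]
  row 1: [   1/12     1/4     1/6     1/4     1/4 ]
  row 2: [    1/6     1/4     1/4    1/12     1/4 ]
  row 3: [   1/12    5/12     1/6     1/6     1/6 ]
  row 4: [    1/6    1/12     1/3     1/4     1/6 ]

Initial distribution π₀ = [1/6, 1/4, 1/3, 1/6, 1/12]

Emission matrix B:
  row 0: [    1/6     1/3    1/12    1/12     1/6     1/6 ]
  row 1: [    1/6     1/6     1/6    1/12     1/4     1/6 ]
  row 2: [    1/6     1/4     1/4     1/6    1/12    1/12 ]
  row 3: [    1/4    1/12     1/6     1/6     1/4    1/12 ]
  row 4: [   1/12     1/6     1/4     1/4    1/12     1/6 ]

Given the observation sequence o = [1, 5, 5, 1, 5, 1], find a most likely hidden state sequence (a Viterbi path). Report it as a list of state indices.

t=0: δ = [5.556e-02, 4.167e-02, 8.333e-02, 1.389e-02, 1.389e-02]  (obs o_0=1)
t=1: δ = [2.315e-03, 3.472e-03, 1.736e-03, 1.543e-03, 3.472e-03]  ψ = [2, 2, 2, 0, 2]  (obs o_1=5)
t=2: δ = [9.645e-05, 1.447e-04, 9.645e-05, 7.234e-05, 1.447e-04]  ψ = [4, 1, 4, 1, 1]  (obs o_2=5)
t=3: δ = [8.038e-06, 6.028e-06, 1.206e-05, 3.014e-06, 6.028e-06]  ψ = [4, 1, 4, 1, 1]  (obs o_3=1)
t=4: δ = [3.349e-07, 5.023e-07, 2.512e-07, 2.233e-07, 5.023e-07]  ψ = [2, 2, 2, 0, 2]  (obs o_4=5)
t=5: δ = [2.791e-08, 2.093e-08, 4.186e-08, 1.047e-08, 2.093e-08]  ψ = [4, 1, 4, 1, 1]  (obs o_5=1)
backtrack: best end state = 2; path = [2, 1, 4, 2, 4, 2]

path = [2, 1, 4, 2, 4, 2]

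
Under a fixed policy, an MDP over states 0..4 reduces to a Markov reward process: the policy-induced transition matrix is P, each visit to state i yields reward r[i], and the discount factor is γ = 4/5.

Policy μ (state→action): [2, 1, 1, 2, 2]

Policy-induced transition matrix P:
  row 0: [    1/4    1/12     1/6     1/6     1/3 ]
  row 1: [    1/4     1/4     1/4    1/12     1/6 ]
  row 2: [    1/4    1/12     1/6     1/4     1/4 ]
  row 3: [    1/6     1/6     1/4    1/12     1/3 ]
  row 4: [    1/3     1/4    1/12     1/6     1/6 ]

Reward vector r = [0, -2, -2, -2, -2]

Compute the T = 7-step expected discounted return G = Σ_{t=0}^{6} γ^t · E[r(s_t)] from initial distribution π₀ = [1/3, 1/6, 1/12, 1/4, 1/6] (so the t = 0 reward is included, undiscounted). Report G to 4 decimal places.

G = -5.7340

t=0: π = [0.3333, 0.1667, 0.0833, 0.2500, 0.1667], E[r] = -1.3333, γ^t·E[r] = -1.333333, running G = -1.333333
t=1: π = [0.2431, 0.1597, 0.1875, 0.1389, 0.2708], E[r] = -1.5139, γ^t·E[r] = -1.211111, running G = -2.544444
t=2: π = [0.2610, 0.1667, 0.1690, 0.1574, 0.2459], E[r] = -1.4780, γ^t·E[r] = -0.945926, running G = -3.490370
t=3: π = [0.2574, 0.1652, 0.1732, 0.1537, 0.2505], E[r] = -1.4852, γ^t·E[r] = -0.760444, running G = -4.250815
t=4: π = [0.2581, 0.1654, 0.1724, 0.1545, 0.2496], E[r] = -1.4839, γ^t·E[r] = -0.607796, running G = -4.858611
t=5: π = [0.2579, 0.1654, 0.1725, 0.1544, 0.2498], E[r] = -1.4841, γ^t·E[r] = -0.486326, running G = -5.344937
t=6: π = [0.2580, 0.1654, 0.1725, 0.1544, 0.2498], E[r] = -1.4841, γ^t·E[r] = -0.389047, running G = -5.733984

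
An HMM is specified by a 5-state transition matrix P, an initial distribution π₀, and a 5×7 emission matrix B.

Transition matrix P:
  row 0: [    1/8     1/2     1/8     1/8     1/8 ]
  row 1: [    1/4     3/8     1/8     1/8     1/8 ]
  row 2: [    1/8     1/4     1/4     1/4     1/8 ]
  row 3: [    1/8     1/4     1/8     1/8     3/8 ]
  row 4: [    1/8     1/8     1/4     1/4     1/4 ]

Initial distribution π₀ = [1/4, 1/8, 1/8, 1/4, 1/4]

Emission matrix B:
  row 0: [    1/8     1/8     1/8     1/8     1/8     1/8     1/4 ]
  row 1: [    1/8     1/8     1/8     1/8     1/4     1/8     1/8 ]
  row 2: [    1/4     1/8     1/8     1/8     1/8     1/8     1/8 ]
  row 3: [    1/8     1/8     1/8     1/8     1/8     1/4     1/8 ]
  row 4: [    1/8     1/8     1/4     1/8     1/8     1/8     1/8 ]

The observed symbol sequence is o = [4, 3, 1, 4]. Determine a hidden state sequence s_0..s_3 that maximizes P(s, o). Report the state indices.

t=0: δ = [3.125e-02, 3.125e-02, 1.562e-02, 3.125e-02, 3.125e-02]  (obs o_0=4)
t=1: δ = [9.766e-04, 1.953e-03, 9.766e-04, 9.766e-04, 1.465e-03]  ψ = [1, 0, 4, 4, 3]  (obs o_1=3)
t=2: δ = [6.104e-05, 9.155e-05, 4.578e-05, 4.578e-05, 4.578e-05]  ψ = [1, 1, 4, 4, 3]  (obs o_2=1)
t=3: δ = [2.861e-06, 8.583e-06, 1.431e-06, 1.431e-06, 2.146e-06]  ψ = [1, 1, 1, 1, 3]  (obs o_3=4)
backtrack: best end state = 1; path = [0, 1, 1, 1]

path = [0, 1, 1, 1]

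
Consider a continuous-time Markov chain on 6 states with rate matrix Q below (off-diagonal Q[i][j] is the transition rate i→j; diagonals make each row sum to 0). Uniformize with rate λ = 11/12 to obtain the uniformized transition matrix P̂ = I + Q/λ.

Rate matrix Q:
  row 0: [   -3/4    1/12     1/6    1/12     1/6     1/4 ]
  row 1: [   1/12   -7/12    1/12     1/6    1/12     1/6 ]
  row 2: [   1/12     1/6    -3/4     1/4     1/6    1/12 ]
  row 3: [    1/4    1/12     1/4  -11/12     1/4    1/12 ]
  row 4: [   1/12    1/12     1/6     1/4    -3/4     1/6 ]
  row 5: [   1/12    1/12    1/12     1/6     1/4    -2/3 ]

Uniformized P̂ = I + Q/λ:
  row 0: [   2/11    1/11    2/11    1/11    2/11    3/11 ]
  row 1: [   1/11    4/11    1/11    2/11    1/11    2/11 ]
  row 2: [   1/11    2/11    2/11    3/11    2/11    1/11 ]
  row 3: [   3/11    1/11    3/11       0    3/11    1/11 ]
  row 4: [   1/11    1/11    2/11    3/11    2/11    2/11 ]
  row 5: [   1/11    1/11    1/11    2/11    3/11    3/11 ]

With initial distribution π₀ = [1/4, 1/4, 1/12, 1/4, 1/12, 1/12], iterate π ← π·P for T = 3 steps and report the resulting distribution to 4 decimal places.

t=0: π = [0.2500, 0.2500, 0.0833, 0.2500, 0.0833, 0.0833]
t=1: π = [0.1591, 0.1667, 0.1742, 0.1288, 0.1894, 0.1818]
t=2: π = [0.1288, 0.1522, 0.1618, 0.1770, 0.1949, 0.1853]
t=3: π = [0.1348, 0.1471, 0.1672, 0.1704, 0.2009, 0.1796]

π = [0.1348, 0.1471, 0.1672, 0.1704, 0.2009, 0.1796]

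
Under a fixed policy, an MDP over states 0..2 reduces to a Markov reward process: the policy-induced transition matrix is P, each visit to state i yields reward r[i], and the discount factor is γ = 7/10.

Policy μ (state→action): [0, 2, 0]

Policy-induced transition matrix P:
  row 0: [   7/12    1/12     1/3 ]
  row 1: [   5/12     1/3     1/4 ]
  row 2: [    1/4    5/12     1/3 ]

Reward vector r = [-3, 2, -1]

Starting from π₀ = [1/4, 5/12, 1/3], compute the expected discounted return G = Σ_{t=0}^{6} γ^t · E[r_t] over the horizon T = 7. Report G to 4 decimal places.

t=0: π = [0.2500, 0.4167, 0.3333], E[r] = -0.2500, γ^t·E[r] = -0.250000, running G = -0.250000
t=1: π = [0.4028, 0.2986, 0.2986], E[r] = -0.9097, γ^t·E[r] = -0.636806, running G = -0.886806
t=2: π = [0.4340, 0.2575, 0.3084], E[r] = -1.0955, γ^t·E[r] = -0.536788, running G = -1.423594
t=3: π = [0.4376, 0.2505, 0.3119], E[r] = -1.1236, γ^t·E[r] = -0.385395, running G = -1.808989
t=4: π = [0.4376, 0.2499, 0.3125], E[r] = -1.1255, γ^t·E[r] = -0.270225, running G = -2.079214
t=5: π = [0.4375, 0.2500, 0.3125], E[r] = -1.1252, γ^t·E[r] = -0.189105, running G = -2.268319
t=6: π = [0.4375, 0.2500, 0.3125], E[r] = -1.1250, γ^t·E[r] = -0.132358, running G = -2.400678

G = -2.4007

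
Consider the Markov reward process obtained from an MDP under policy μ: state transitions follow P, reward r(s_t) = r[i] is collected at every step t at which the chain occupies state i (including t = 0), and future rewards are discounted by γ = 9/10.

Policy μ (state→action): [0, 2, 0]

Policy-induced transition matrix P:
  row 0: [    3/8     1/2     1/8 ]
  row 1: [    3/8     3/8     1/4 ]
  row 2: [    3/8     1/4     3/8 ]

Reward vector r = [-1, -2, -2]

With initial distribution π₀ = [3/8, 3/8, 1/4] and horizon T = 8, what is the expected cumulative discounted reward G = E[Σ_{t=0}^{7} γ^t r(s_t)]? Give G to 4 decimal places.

G = -9.2549

t=0: π = [0.3750, 0.3750, 0.2500], E[r] = -1.6250, γ^t·E[r] = -1.625000, running G = -1.625000
t=1: π = [0.3750, 0.3906, 0.2344], E[r] = -1.6250, γ^t·E[r] = -1.462500, running G = -3.087500
t=2: π = [0.3750, 0.3926, 0.2324], E[r] = -1.6250, γ^t·E[r] = -1.316250, running G = -4.403750
t=3: π = [0.3750, 0.3928, 0.2322], E[r] = -1.6250, γ^t·E[r] = -1.184625, running G = -5.588375
t=4: π = [0.3750, 0.3929, 0.2321], E[r] = -1.6250, γ^t·E[r] = -1.066163, running G = -6.654538
t=5: π = [0.3750, 0.3929, 0.2321], E[r] = -1.6250, γ^t·E[r] = -0.959546, running G = -7.614084
t=6: π = [0.3750, 0.3929, 0.2321], E[r] = -1.6250, γ^t·E[r] = -0.863592, running G = -8.477675
t=7: π = [0.3750, 0.3929, 0.2321], E[r] = -1.6250, γ^t·E[r] = -0.777232, running G = -9.254908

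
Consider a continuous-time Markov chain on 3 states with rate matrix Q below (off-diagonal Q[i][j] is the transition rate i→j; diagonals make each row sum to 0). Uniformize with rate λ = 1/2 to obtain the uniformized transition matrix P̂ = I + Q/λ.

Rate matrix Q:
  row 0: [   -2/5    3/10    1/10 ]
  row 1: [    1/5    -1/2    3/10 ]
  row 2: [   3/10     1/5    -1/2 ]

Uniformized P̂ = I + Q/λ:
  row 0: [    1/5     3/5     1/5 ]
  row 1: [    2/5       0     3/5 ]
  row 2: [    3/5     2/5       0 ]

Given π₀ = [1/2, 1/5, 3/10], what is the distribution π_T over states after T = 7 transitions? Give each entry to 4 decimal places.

π = [0.3804, 0.3395, 0.2802]

t=0: π = [0.5000, 0.2000, 0.3000]
t=1: π = [0.3600, 0.4200, 0.2200]
t=2: π = [0.3720, 0.3040, 0.3240]
t=3: π = [0.3904, 0.3528, 0.2568]
t=4: π = [0.3733, 0.3370, 0.2898]
t=5: π = [0.3833, 0.3399, 0.2768]
t=6: π = [0.3787, 0.3407, 0.2806]
t=7: π = [0.3804, 0.3395, 0.2802]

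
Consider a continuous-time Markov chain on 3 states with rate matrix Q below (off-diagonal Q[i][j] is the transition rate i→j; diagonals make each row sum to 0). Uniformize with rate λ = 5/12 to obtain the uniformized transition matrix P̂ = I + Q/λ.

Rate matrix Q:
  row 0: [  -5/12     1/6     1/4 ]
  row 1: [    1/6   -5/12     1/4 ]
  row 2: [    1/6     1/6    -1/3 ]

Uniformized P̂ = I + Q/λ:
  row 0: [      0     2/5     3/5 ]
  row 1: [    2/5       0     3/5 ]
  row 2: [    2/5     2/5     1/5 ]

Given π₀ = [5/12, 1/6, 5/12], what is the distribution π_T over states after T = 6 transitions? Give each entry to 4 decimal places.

t=0: π = [0.4167, 0.1667, 0.4167]
t=1: π = [0.2333, 0.3333, 0.4333]
t=2: π = [0.3067, 0.2667, 0.4267]
t=3: π = [0.2773, 0.2933, 0.4293]
t=4: π = [0.2891, 0.2827, 0.4283]
t=5: π = [0.2844, 0.2869, 0.4287]
t=6: π = [0.2863, 0.2852, 0.4285]

π = [0.2863, 0.2852, 0.4285]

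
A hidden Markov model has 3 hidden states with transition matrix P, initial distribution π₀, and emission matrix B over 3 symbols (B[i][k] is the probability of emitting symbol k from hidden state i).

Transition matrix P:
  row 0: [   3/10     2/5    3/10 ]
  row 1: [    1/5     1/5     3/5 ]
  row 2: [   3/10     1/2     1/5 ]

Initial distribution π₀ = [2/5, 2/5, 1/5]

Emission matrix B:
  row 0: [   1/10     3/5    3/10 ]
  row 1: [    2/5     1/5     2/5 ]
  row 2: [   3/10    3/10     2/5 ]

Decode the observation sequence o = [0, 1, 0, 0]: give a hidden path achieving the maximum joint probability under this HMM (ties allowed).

path = [1, 2, 1, 2]

t=0: δ = [4.000e-02, 1.600e-01, 6.000e-02]  (obs o_0=0)
t=1: δ = [1.920e-02, 6.400e-03, 2.880e-02]  ψ = [1, 1, 1]  (obs o_1=1)
t=2: δ = [8.640e-04, 5.760e-03, 1.728e-03]  ψ = [2, 2, 0]  (obs o_2=0)
t=3: δ = [1.152e-04, 4.608e-04, 1.037e-03]  ψ = [1, 1, 1]  (obs o_3=0)
backtrack: best end state = 2; path = [1, 2, 1, 2]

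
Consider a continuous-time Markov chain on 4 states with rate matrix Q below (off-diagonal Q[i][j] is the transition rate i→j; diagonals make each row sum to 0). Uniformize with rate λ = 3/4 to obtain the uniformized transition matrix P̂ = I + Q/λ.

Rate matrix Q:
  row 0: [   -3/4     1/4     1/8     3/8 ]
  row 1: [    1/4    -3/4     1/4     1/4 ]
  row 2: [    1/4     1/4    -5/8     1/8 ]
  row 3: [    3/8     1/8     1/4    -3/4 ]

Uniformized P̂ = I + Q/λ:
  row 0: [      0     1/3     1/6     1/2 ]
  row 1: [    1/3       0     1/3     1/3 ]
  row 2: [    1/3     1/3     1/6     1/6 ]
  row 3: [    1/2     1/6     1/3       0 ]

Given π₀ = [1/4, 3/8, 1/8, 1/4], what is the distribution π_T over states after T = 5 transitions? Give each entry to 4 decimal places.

t=0: π = [0.2500, 0.3750, 0.1250, 0.2500]
t=1: π = [0.2917, 0.1667, 0.2708, 0.2708]
t=2: π = [0.2813, 0.2326, 0.2396, 0.2465]
t=3: π = [0.2807, 0.2147, 0.2465, 0.2581]
t=4: π = [0.2828, 0.2188, 0.2455, 0.2530]
t=5: π = [0.2812, 0.2183, 0.2453, 0.2552]

π = [0.2812, 0.2183, 0.2453, 0.2552]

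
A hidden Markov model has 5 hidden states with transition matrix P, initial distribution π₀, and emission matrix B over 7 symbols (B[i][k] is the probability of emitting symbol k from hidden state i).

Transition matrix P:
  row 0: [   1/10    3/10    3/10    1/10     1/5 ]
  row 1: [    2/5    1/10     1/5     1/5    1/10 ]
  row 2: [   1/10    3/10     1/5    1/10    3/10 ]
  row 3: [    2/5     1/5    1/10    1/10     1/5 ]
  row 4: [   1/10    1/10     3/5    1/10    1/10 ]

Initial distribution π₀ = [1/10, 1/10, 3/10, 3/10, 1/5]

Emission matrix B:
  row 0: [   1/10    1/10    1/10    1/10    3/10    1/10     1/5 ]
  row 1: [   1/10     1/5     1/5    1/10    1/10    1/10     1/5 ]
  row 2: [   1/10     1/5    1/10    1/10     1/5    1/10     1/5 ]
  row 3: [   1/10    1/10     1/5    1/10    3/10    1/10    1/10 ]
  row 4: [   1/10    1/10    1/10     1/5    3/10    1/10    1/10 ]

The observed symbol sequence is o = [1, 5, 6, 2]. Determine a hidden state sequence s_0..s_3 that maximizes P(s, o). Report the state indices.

t=0: δ = [1.000e-02, 2.000e-02, 6.000e-02, 3.000e-02, 2.000e-02]  (obs o_0=1)
t=1: δ = [1.200e-03, 1.800e-03, 1.200e-03, 6.000e-04, 1.800e-03]  ψ = [3, 2, 2, 2, 2]  (obs o_1=5)
t=2: δ = [1.440e-04, 7.200e-05, 2.160e-04, 3.600e-05, 3.600e-05]  ψ = [1, 0, 4, 1, 2]  (obs o_2=6)
t=3: δ = [2.880e-06, 1.296e-05, 4.320e-06, 4.320e-06, 6.480e-06]  ψ = [1, 2, 0, 2, 2]  (obs o_3=2)
backtrack: best end state = 1; path = [2, 4, 2, 1]

path = [2, 4, 2, 1]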